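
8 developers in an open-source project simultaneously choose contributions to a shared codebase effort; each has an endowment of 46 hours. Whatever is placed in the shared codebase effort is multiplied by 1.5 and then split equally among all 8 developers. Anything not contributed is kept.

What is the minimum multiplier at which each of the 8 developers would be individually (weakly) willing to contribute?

8

A contributed unit returns (multiplier)/8 to its contributor.
This reaches 1 exactly when the multiplier is 8.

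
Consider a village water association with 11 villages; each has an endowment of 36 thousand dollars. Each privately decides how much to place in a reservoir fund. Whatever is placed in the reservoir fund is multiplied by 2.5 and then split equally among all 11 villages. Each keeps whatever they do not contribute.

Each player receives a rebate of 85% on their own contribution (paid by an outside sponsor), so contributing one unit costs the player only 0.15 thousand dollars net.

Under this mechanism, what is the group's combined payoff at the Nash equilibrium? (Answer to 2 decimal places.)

1326.60 thousand dollars

With the mechanism, a contributed unit returns (2.5/11) / 0.15 = 1.5152 per unit of net cost to the contributor — now above 1 — so contributing fully is weakly dominant for every player.
So the Nash equilibrium is full contribution by all 11; the group earns 11 × (36 × 0.85 + 2.5 × 36) = 1326.60.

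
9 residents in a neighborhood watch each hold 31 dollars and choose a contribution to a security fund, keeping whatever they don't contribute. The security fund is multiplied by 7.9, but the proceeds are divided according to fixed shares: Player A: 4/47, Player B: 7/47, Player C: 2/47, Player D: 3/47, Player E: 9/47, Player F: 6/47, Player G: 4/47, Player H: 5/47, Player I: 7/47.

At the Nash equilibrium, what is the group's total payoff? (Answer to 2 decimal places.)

1134.60 dollars

Each unit j contributes comes back to j as 7.9 × (j's share), so j prefers to contribute only if that share exceeds 1/7.9 = 0.1266; otherwise keeping the unit dominates.
Player B, Player E, Player F and Player I are above the threshold, contributing 31 each; the remaining 5 contribute 0. Total contributed: 124.
The security fund pays out 7.9 × 124 = 979.60 in total (split across the unequal shares, but the aggregate is all that matters for the group sum).
The 5 free-riders keep 31 each, adding 155. Group total = 155 + 979.60 = 1134.60.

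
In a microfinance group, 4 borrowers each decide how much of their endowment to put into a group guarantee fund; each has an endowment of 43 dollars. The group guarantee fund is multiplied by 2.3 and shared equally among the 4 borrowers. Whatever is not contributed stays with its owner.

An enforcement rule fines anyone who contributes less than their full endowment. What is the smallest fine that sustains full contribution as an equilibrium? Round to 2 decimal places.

Given the others contribute fully, the best deviation is to contribute 0 (any partial contribution still incurs the fine and gives up units whose private return 0.5750 is below 1).
Deviating from 43 to 0 saves 43 dollars but forfeits the deviator's share of the drop in the group guarantee fund: 2.3/4 × 43 = 24.72.
So the deviation gain is 43 − 24.72 = 18.28, and the fine must be at least 18.28 dollars to wipe it out.

18.28 dollars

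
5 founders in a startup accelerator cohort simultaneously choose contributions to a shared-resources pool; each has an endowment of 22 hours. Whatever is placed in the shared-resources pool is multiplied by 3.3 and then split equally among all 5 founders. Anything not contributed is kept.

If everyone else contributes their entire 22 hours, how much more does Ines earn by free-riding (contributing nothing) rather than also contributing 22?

Switching from a contribution of 22 to 0 lets Ines keep an extra 22 hours, but lowers the shared-resources pool by 22, which costs Ines their own share of that drop: 3.3/5 × 22 = 14.52.
Net gain = 22 − 14.52 = 7.48. The private return per contributed unit (0.6600) is below 1, so free-riding is indeed the best response regardless of what the others do.

7.48 hours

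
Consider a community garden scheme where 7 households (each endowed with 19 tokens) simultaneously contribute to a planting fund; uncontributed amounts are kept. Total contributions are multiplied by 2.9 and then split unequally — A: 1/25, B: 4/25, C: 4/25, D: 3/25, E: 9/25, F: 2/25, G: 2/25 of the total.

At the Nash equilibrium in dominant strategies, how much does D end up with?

For player j, contributing a unit is worthwhile iff 2.9 × (j's share) ≥ 1, i.e. iff j's share is at least 0.3448.
E alone (share 9/25) is above the threshold, contributing 19; the remaining 6 contribute 0. Total contributed: 19.
D keeps 19 and receives 2.9 × 19 × 3/25 = 6.61 from the planting fund, for a payoff of 25.61.

25.61 tokens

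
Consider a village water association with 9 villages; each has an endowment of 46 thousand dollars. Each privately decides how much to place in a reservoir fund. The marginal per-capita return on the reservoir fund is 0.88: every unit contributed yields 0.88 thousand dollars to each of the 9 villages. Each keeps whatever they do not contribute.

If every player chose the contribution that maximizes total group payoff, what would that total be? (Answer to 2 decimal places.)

Each contributed unit returns 7.920 to the group as a whole (0.88 to each of 9 players), which exceeds 1, so the social optimum is full contribution: group total = 7.920 × 414 = 3278.88.

3278.88 thousand dollars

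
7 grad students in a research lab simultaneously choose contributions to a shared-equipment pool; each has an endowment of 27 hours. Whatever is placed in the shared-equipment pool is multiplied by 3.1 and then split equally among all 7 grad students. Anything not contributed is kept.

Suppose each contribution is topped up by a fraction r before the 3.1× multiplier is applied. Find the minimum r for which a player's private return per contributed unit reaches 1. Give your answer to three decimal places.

With matching at rate r, one contributed unit becomes (1 + r) in the shared-equipment pool and returns 3.1 × (1 + r) / 7 to the contributor.
Setting this equal to 1: 1 + r = 7/3.1 = 2.2581.
So the minimum matching rate is r = 2.2581 − 1 = 1.258.

1.258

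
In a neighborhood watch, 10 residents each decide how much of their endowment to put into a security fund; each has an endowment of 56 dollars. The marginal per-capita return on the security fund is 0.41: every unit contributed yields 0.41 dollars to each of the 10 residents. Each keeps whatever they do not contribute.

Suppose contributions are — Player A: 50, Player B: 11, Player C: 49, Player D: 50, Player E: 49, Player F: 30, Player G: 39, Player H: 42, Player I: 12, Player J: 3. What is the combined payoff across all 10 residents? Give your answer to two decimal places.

Total contributed: 50 + 11 + 49 + 50 + 49 + 30 + 39 + 42 + 12 + 3 = 335; total kept: 10 × 56 − 335 = 225.
The security fund pays out 0.41 × 10 × 335 = 1373.50 in aggregate.
Group total = 225 + 1373.50 = 1598.50.

1598.50 dollars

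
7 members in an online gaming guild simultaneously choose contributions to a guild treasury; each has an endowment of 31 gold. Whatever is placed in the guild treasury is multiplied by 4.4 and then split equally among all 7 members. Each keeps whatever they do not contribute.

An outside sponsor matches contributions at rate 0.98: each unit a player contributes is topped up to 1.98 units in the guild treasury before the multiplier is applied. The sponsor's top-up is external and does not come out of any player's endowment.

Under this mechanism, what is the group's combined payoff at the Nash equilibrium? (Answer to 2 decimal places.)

Under the mechanism each unit contributed yields 4.4 × 1.98 / 7 = 1.2446 back to its contributor per unit of net cost, which exceeds 1, making full contribution the dominant choice for everyone.
So the Nash equilibrium is full contribution by all 7; the group earns 4.4 × 1.98 × 217 = 1890.50.

1890.50 gold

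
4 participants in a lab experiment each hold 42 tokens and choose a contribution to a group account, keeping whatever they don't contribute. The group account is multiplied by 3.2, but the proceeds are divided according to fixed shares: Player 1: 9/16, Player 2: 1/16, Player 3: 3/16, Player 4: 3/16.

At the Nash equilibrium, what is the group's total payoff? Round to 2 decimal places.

260.40 tokens

A player with share s gets back 3.2·s per unit contributed, so full contribution is dominant for anyone with s > 1/3.2 = 0.3125 and zero contribution is dominant for anyone below.
Player 1 alone (share 9/16) is above the threshold, contributing 42; the remaining 3 contribute 0. Total contributed: 42.
The group account pays out 3.2 × 42 = 134.40 in total (split across the unequal shares, but the aggregate is all that matters for the group sum).
The 3 free-riders keep 42 each, adding 126. Group total = 126 + 134.40 = 260.40.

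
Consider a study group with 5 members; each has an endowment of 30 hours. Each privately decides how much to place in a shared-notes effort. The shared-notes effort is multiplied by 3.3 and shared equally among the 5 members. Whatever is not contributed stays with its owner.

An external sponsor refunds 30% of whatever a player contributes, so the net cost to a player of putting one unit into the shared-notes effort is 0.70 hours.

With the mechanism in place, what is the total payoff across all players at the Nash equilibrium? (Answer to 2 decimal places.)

150.00 hours

The effective private return is (3.3/5) / 0.70 = 0.9429, which is still under 1, so the mechanism doesn't change anyone's dominant strategy: zero contribution.
At the Nash equilibrium no one contributes; group total payoff = 5 × 30 = 150.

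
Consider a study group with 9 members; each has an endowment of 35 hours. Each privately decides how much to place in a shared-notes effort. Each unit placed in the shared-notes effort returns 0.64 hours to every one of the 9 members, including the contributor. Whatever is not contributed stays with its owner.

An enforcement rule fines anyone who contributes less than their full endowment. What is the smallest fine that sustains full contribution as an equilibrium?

12.60 hours

Given the others contribute fully, the best deviation is to contribute 0 (any partial contribution still incurs the fine and gives up units whose private return 0.64 is below 1).
Deviating from 35 to 0 saves 35 hours but forfeits the deviator's share of the drop in the shared-notes effort: 0.64 × 35 = 22.40.
So the deviation gain is 35 − 22.40 = 12.60, and the fine must be at least 12.60 hours to wipe it out.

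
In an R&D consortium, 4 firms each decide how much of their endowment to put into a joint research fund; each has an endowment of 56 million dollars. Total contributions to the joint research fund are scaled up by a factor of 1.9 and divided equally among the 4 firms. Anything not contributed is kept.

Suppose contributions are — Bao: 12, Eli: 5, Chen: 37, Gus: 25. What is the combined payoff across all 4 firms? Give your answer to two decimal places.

295.10 million dollars

Total contributed: 12 + 5 + 37 + 25 = 79; total kept: 4 × 56 − 79 = 145.
The joint research fund pays out 1.9 × 79 = 150.10 in aggregate.
Group total = 145 + 150.10 = 295.10.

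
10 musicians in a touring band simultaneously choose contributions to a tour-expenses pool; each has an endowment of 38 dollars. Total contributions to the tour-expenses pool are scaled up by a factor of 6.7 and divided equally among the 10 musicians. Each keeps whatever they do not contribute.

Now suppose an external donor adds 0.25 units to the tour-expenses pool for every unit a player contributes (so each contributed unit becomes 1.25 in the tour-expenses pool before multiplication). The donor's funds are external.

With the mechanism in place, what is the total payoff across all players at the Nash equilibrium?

The effective private return is 6.7 × 1.25 / 10 = 0.8375, which is still under 1, so the mechanism doesn't change anyone's dominant strategy: zero contribution.
At the Nash equilibrium no one contributes; group total payoff = 10 × 38 = 380.

380.00 dollars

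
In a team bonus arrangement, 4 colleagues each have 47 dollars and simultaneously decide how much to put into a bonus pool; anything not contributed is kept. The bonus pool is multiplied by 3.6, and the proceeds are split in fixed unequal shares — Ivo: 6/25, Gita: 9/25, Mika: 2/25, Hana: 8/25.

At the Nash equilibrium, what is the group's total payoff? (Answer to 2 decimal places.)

Player j's private return per contributed unit is 3.6 × (j's share). Contributing is weakly dominant for j when that share is at least 1/3.6 = 0.2778, and contributing 0 is dominant otherwise.
Gita and Hana clear that bar, contributing 47 each; the remaining 2 contribute 0. Total contributed: 94.
The bonus pool pays out 3.6 × 94 = 338.40 in total (split across the unequal shares, but the aggregate is all that matters for the group sum).
The 2 free-riders keep 47 each, adding 94. Group total = 94 + 338.40 = 432.40.

432.40 dollars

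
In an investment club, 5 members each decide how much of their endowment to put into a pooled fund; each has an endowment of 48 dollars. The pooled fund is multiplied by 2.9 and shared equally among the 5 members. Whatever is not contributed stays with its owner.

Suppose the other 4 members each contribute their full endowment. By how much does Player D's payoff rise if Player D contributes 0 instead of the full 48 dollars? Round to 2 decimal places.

20.16 dollars

Switching from a contribution of 48 to 0 lets Player D keep an extra 48 dollars, but lowers the pooled fund by 48, which costs Player D their own share of that drop: 2.9/5 × 48 = 27.84.
Net gain = 48 − 27.84 = 20.16. The private return per contributed unit (0.5800) is below 1, so free-riding is indeed the best response regardless of what the others do.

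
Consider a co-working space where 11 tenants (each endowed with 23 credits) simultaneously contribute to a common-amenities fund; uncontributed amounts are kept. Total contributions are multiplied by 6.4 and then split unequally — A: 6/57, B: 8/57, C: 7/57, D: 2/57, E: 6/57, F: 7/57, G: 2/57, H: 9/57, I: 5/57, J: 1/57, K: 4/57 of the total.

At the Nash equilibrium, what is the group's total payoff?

Player j's private return per contributed unit is 6.4 × (j's share). Contributing is weakly dominant for j when that share is at least 1/6.4 = 0.1563, and contributing 0 is dominant otherwise.
H alone (share 9/57) is above the threshold, contributing 23; the remaining 10 contribute 0. Total contributed: 23.
The common-amenities fund pays out 6.4 × 23 = 147.20 in total (split across the unequal shares, but the aggregate is all that matters for the group sum).
The 10 free-riders keep 23 each, adding 230. Group total = 230 + 147.20 = 377.20.

377.20 credits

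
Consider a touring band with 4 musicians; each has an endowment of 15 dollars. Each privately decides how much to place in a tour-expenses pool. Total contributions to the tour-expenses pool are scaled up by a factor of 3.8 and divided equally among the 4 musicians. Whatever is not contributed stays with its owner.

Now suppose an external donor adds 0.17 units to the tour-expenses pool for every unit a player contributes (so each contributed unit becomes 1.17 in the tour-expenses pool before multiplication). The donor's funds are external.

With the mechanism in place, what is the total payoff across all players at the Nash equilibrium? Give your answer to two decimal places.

266.76 dollars

The effective private return per unit is now 3.8 × 1.17 / 4 = 1.1115 > 1, so every player's dominant strategy flips to full contribution.
At the Nash equilibrium everyone contributes 15. Group total payoff = 3.8 × 1.17 × 60 = 266.76.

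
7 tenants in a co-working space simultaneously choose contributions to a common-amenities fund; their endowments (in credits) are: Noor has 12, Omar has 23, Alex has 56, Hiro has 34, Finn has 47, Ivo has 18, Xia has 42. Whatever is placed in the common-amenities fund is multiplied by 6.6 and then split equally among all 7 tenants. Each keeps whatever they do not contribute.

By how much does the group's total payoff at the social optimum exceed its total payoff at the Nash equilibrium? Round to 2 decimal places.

The private return per contributed unit is 6.6/7 = 0.9429 < 1 for every player regardless of endowment, so the Nash equilibrium is zero contribution and the group total is Σ E_j = 12 + 23 + 56 + 34 + 47 + 18 + 42 = 232.
Each contributed unit returns 6.600 to the group, so the social optimum is full contribution by everyone: group total = 6.600 × 232 = 1531.20.
Efficiency loss = (6.600 − 1) × 232 = 1299.20.

1299.20 credits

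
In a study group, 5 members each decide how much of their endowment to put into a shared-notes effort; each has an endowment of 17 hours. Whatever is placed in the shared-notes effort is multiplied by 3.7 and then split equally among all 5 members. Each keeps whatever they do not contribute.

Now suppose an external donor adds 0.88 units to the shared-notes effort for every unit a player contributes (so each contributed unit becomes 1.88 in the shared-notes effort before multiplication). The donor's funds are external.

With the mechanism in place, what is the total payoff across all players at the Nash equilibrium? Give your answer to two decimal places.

With the mechanism, a contributed unit returns 3.7 × 1.88 / 5 = 1.3912 per unit of net cost to the contributor — now above 1 — so contributing fully is weakly dominant for every player.
At the Nash equilibrium everyone contributes 17. Group total payoff = 3.7 × 1.88 × 85 = 591.26.

591.26 hours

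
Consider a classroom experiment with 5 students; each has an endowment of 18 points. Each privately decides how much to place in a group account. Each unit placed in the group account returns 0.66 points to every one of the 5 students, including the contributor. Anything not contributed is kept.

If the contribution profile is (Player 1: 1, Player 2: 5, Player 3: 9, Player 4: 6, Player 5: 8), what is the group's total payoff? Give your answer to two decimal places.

Total contributed: 1 + 5 + 9 + 6 + 8 = 29; total kept: 5 × 18 − 29 = 61.
The group account pays out 0.66 × 5 × 29 = 95.70 in aggregate.
Group total = 61 + 95.70 = 156.70.

156.70 points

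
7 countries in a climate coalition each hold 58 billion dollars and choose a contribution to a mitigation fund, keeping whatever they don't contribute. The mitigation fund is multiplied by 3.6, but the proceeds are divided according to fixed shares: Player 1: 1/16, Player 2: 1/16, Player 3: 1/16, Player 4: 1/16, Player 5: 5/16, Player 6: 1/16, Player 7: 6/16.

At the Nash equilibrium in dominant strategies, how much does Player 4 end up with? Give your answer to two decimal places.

84.10 billion dollars

Player j's private return per contributed unit is 3.6 × (j's share). Contributing is weakly dominant for j when that share is at least 1/3.6 = 0.2778, and contributing 0 is dominant otherwise.
Player 5 and Player 7 clear that bar, contributing 58 each; the remaining 5 contribute 0. Total contributed: 116.
Player 4 keeps 58 and receives 3.6 × 116 × 1/16 = 26.10 from the mitigation fund, for a payoff of 84.10.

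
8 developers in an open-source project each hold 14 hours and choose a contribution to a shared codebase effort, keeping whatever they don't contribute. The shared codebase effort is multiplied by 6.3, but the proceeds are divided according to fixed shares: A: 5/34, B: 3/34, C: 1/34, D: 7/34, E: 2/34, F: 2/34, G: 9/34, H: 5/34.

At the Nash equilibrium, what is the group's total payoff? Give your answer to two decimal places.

260.40 hours

Player j's private return per contributed unit is 6.3 × (j's share). Contributing is weakly dominant for j when that share is at least 1/6.3 = 0.1587, and contributing 0 is dominant otherwise.
D and G are above the threshold, contributing 14 each; the remaining 6 contribute 0. Total contributed: 28.
The shared codebase effort pays out 6.3 × 28 = 176.40 in total (split across the unequal shares, but the aggregate is all that matters for the group sum).
The 6 free-riders keep 14 each, adding 84. Group total = 84 + 176.40 = 260.40.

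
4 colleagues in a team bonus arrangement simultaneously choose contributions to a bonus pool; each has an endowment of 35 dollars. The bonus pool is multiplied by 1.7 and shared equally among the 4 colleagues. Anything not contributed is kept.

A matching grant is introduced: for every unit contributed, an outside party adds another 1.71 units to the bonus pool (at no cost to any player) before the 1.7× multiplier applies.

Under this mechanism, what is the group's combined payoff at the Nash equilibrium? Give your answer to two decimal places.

644.98 dollars

The effective private return per unit is now 1.7 × 2.71 / 4 = 1.1518 > 1, so every player's dominant strategy flips to full contribution.
At the Nash equilibrium everyone contributes 35. Group total payoff = 1.7 × 2.71 × 140 = 644.98.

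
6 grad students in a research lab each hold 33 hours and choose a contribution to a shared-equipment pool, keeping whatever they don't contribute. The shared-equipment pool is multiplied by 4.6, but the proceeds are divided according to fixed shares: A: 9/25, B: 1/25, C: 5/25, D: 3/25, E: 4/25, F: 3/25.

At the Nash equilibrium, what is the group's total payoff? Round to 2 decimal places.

A player with share s gets back 4.6·s per unit contributed, so full contribution is dominant for anyone with s > 1/4.6 = 0.2174 and zero contribution is dominant for anyone below.
A alone (share 9/25) is above the threshold, contributing 33; the remaining 5 contribute 0. Total contributed: 33.
The shared-equipment pool pays out 4.6 × 33 = 151.80 in total (split across the unequal shares, but the aggregate is all that matters for the group sum).
The 5 free-riders keep 33 each, adding 165. Group total = 165 + 151.80 = 316.80.

316.80 hours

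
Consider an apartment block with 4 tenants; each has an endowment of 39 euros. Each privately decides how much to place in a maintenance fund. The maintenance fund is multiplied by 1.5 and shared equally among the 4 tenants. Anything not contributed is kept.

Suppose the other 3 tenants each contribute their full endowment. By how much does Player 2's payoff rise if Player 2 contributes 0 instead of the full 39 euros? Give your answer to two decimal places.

Switching from a contribution of 39 to 0 lets Player 2 keep an extra 39 euros, but lowers the maintenance fund by 39, which costs Player 2 their own share of that drop: 1.5/4 × 39 = 14.62.
Net gain = 39 − 14.62 = 24.38. The private return per contributed unit (0.3750) is below 1, so free-riding is indeed the best response regardless of what the others do.

24.38 euros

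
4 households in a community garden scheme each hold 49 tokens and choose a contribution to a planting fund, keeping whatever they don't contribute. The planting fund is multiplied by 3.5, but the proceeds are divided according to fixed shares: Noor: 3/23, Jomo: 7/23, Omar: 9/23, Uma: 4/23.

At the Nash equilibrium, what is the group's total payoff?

For player j, contributing a unit is worthwhile iff 3.5 × (j's share) ≥ 1, i.e. iff j's share is at least 0.2857.
The shares above 0.2857 belong to Jomo and Omar, contributing 49 each; the remaining 2 contribute 0. Total contributed: 98.
The planting fund pays out 3.5 × 98 = 343.00 in total (split across the unequal shares, but the aggregate is all that matters for the group sum).
The 2 free-riders keep 49 each, adding 98. Group total = 98 + 343.00 = 441.00.

441.00 tokens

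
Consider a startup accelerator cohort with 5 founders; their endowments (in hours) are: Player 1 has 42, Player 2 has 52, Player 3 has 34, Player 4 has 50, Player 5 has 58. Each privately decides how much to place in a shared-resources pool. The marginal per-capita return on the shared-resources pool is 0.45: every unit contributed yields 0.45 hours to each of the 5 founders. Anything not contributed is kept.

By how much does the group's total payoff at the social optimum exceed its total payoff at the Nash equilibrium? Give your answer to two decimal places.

The private return per contributed unit is 0.45 < 1 for everyone, so the Nash equilibrium is zero contribution and the group total is Σ E_j = 42 + 52 + 34 + 50 + 58 = 236.
Each contributed unit returns 2.250 to the group, so the social optimum is full contribution by everyone: group total = 2.250 × 236 = 531.00.
Efficiency loss = (2.250 − 1) × 236 = 295.00.

295.00 hours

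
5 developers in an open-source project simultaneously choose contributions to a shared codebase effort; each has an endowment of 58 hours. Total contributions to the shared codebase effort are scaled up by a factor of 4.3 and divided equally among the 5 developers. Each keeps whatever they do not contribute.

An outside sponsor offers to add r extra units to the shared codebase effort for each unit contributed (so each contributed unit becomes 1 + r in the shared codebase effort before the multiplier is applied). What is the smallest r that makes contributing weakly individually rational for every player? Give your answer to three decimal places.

0.163

With matching at rate r, one contributed unit becomes (1 + r) in the shared codebase effort and returns 4.3 × (1 + r) / 5 to the contributor.
Setting this equal to 1: 1 + r = 5/4.3 = 1.1628.
So the minimum matching rate is r = 1.1628 − 1 = 0.163.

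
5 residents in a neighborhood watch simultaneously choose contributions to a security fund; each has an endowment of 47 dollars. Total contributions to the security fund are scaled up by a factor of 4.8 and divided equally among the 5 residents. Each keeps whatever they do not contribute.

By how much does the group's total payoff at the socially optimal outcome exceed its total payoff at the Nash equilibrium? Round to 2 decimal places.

Each contributed unit returns 4.8/5 = 0.9600 to its contributor — below 1 — so contributing 0 is dominant for every player. At the Nash equilibrium everyone keeps their 47, and the group total is 5 × 47 = 235.
Each contributed unit returns 4.800 to the group as a whole (0.9600 to each of 5 players), which exceeds 1, so the social optimum is full contribution: group total = 4.800 × 235 = 1128.00.
Efficiency loss = 1128.00 − 235 = 893.00.

893.00 dollars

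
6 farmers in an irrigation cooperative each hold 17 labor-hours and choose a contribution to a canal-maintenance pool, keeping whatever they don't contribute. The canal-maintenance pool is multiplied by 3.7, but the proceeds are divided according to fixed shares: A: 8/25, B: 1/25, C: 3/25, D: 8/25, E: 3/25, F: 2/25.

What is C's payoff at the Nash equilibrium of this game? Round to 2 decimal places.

32.10 labor-hours

A player with share s gets back 3.7·s per unit contributed, so full contribution is dominant for anyone with s > 1/3.7 = 0.2703 and zero contribution is dominant for anyone below.
The shares above 0.2703 belong to A and D, contributing 17 each; the remaining 4 contribute 0. Total contributed: 34.
C keeps 17 and receives 3.7 × 34 × 3/25 = 15.10 from the canal-maintenance pool, for a payoff of 32.10.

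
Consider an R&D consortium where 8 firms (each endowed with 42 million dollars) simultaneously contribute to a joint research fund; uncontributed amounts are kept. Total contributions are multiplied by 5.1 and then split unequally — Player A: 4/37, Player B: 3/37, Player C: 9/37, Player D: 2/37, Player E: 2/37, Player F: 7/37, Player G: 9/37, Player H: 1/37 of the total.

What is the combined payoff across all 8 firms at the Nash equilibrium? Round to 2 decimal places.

For player j, contributing a unit is worthwhile iff 5.1 × (j's share) ≥ 1, i.e. iff j's share is at least 0.1961.
Player C and Player G clear that bar, contributing 42 each; the remaining 6 contribute 0. Total contributed: 84.
The joint research fund pays out 5.1 × 84 = 428.40 in total (split across the unequal shares, but the aggregate is all that matters for the group sum).
The 6 free-riders keep 42 each, adding 252. Group total = 252 + 428.40 = 680.40.

680.40 million dollars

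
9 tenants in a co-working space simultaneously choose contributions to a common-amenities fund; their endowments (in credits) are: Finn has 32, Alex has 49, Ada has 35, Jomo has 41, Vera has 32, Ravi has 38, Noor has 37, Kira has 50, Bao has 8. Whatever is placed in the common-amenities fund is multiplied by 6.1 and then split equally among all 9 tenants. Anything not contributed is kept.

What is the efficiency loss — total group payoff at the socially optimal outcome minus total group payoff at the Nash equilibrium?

1642.20 credits

The private return per contributed unit is 6.1/9 = 0.6778 < 1 for every player regardless of endowment, so the Nash equilibrium is zero contribution and the group total is Σ E_j = 32 + 49 + 35 + 41 + 32 + 38 + 37 + 50 + 8 = 322.
Each contributed unit returns 6.100 to the group, so the social optimum is full contribution by everyone: group total = 6.100 × 322 = 1964.20.
Efficiency loss = (6.100 − 1) × 322 = 1642.20.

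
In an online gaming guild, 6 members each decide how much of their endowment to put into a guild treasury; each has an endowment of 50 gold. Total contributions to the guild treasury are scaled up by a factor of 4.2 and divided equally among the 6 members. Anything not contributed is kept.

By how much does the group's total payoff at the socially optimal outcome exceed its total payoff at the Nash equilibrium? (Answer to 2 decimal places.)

Each contributed unit returns 4.2/6 = 0.7000 to its contributor — below 1 — so contributing 0 is dominant for every player. At the Nash equilibrium everyone keeps their 50, and the group total is 6 × 50 = 300.
Each contributed unit returns 4.200 to the group as a whole (0.7000 to each of 6 players), which exceeds 1, so the social optimum is full contribution: group total = 4.200 × 300 = 1260.00.
Efficiency loss = 1260.00 − 300 = 960.00.

960.00 gold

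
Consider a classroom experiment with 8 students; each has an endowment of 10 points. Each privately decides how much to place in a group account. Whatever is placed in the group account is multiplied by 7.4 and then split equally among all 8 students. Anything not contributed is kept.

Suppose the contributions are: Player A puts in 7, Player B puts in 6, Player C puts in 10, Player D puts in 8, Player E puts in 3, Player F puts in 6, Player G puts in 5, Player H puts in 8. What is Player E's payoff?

Total contributed: 7 + 6 + 10 + 8 + 3 + 6 + 5 + 8 = 53.
Each receives 7.4 × 53 / 8 = 49.03 from the group account.
Player E keeps 10 − 3 = 7, so Player E's payoff is 7 + 49.03 = 56.03.

56.03 points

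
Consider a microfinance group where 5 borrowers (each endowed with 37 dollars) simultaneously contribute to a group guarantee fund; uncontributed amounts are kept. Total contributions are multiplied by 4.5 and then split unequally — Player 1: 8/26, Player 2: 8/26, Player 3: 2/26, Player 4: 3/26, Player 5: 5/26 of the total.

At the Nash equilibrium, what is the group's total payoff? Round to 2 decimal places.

444.00 dollars

A player with share s gets back 4.5·s per unit contributed, so full contribution is dominant for anyone with s > 1/4.5 = 0.2222 and zero contribution is dominant for anyone below.
The shares above 0.2222 belong to Player 1 and Player 2, contributing 37 each; the remaining 3 contribute 0. Total contributed: 74.
The group guarantee fund pays out 4.5 × 74 = 333.00 in total (split across the unequal shares, but the aggregate is all that matters for the group sum).
The 3 free-riders keep 37 each, adding 111. Group total = 111 + 333.00 = 444.00.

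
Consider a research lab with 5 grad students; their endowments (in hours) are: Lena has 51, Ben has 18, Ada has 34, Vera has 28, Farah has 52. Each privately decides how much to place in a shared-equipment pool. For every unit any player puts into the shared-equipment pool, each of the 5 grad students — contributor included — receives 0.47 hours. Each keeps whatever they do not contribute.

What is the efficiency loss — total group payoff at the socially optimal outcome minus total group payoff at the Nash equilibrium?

247.05 hours

The private return per contributed unit is 0.47 < 1 for everyone, so the Nash equilibrium is zero contribution and the group total is Σ E_j = 51 + 18 + 34 + 28 + 52 = 183.
Each contributed unit returns 2.350 to the group, so the social optimum is full contribution by everyone: group total = 2.350 × 183 = 430.05.
Efficiency loss = (2.350 − 1) × 183 = 247.05.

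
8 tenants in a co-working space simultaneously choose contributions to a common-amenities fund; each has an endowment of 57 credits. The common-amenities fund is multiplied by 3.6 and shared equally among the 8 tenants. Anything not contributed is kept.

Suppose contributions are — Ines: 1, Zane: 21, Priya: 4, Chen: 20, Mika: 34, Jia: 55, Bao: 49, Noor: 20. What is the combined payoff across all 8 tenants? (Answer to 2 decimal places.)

Total contributed: 1 + 21 + 4 + 20 + 34 + 55 + 49 + 20 = 204; total kept: 8 × 57 − 204 = 252.
The common-amenities fund pays out 3.6 × 204 = 734.40 in aggregate.
Group total = 252 + 734.40 = 986.40.

986.40 credits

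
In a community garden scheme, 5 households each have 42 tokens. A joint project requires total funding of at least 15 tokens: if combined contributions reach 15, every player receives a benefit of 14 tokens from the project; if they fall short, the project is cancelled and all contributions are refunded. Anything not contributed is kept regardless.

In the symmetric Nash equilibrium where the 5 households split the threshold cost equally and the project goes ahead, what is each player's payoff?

Equal share of the threshold: 15/5 = 3.
At this profile no one gains by cutting their contribution: any cut drops the total below 15, the project is cancelled, contributions are refunded, and the deviator ends with 42, which is less than 42 − 3 + 14 = 53. Contributing more than 3 just wastes the excess. So contributing exactly 3 is a best response.
Each player's payoff: 42 − 3 + 14 = 53.

53 tokens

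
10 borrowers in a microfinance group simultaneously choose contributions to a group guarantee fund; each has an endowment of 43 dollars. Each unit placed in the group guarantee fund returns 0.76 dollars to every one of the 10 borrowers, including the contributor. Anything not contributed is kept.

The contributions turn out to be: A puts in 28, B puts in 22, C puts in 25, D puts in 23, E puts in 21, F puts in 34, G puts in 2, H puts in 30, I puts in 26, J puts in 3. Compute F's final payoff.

171.64 dollars

Total contributed: 28 + 22 + 25 + 23 + 21 + 34 + 2 + 30 + 26 + 3 = 214.
Each receives 0.76 × 214 = 162.64 from the group guarantee fund.
F keeps 43 − 34 = 9, so F's payoff is 9 + 162.64 = 171.64.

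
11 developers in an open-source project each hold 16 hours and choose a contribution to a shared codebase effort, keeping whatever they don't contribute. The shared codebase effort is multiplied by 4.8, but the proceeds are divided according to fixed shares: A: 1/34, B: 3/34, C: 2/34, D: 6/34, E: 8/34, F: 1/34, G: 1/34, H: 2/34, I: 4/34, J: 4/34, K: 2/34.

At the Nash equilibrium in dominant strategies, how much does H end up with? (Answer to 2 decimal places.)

20.52 hours

Each unit j contributes comes back to j as 4.8 × (j's share), so j prefers to contribute only if that share exceeds 1/4.8 = 0.2083; otherwise keeping the unit dominates.
The only share above 0.2083 is E's 8/34, contributing 16; the remaining 10 contribute 0. Total contributed: 16.
H keeps 16 and receives 4.8 × 16 × 2/34 = 4.52 from the shared codebase effort, for a payoff of 20.52.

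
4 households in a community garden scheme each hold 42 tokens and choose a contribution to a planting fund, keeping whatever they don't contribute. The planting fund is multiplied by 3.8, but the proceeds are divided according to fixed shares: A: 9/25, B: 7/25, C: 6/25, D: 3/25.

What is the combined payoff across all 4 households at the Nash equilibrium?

Player j's private return per contributed unit is 3.8 × (j's share). Contributing is weakly dominant for j when that share is at least 1/3.8 = 0.2632, and contributing 0 is dominant otherwise.
The shares above 0.2632 belong to A and B, contributing 42 each; the remaining 2 contribute 0. Total contributed: 84.
The planting fund pays out 3.8 × 84 = 319.20 in total (split across the unequal shares, but the aggregate is all that matters for the group sum).
The 2 free-riders keep 42 each, adding 84. Group total = 84 + 319.20 = 403.20.

403.20 tokens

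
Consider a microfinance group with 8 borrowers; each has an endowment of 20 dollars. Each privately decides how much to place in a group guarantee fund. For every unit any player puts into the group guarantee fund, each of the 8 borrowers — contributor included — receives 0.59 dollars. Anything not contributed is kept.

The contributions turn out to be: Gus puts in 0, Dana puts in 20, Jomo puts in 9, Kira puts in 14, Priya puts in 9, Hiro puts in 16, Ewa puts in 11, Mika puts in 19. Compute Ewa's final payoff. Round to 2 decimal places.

Total contributed: 0 + 20 + 9 + 14 + 9 + 16 + 11 + 19 = 98.
Each receives 0.59 × 98 = 57.82 from the group guarantee fund.
Ewa keeps 20 − 11 = 9, so Ewa's payoff is 9 + 57.82 = 66.82.

66.82 dollars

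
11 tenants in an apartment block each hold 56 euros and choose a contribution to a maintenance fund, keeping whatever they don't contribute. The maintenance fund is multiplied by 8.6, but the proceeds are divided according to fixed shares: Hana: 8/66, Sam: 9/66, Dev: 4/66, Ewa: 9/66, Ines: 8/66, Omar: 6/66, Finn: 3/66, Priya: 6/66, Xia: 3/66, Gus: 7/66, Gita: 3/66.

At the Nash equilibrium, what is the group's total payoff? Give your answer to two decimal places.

Each unit j contributes comes back to j as 8.6 × (j's share), so j prefers to contribute only if that share exceeds 1/8.6 = 0.1163; otherwise keeping the unit dominates.
The shares above 0.1163 belong to Hana, Sam, Ewa and Ines, contributing 56 each; the remaining 7 contribute 0. Total contributed: 224.
The maintenance fund pays out 8.6 × 224 = 1926.40 in total (split across the unequal shares, but the aggregate is all that matters for the group sum).
The 7 free-riders keep 56 each, adding 392. Group total = 392 + 1926.40 = 2318.40.

2318.40 euros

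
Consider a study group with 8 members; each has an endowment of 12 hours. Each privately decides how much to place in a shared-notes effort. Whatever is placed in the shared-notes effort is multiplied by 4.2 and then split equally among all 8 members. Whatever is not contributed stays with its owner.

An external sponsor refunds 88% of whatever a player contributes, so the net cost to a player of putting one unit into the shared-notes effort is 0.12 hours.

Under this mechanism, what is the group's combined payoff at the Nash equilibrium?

The effective private return per unit is now (4.2/8) / 0.12 = 4.3750 > 1, so every player's dominant strategy flips to full contribution.
So the Nash equilibrium is full contribution by all 8; the group earns 8 × (12 × 0.88 + 4.2 × 12) = 487.68.

487.68 hours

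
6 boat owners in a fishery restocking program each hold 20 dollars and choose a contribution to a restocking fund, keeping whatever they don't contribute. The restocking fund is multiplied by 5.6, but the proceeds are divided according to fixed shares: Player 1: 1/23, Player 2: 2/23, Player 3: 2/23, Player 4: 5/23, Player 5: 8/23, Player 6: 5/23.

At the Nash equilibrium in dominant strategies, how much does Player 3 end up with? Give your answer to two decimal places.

For player j, contributing a unit is worthwhile iff 5.6 × (j's share) ≥ 1, i.e. iff j's share is at least 0.1786.
The shares above 0.1786 belong to Player 4, Player 5 and Player 6, contributing 20 each; the remaining 3 contribute 0. Total contributed: 60.
Player 3 keeps 20 and receives 5.6 × 60 × 2/23 = 29.22 from the restocking fund, for a payoff of 49.22.

49.22 dollars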